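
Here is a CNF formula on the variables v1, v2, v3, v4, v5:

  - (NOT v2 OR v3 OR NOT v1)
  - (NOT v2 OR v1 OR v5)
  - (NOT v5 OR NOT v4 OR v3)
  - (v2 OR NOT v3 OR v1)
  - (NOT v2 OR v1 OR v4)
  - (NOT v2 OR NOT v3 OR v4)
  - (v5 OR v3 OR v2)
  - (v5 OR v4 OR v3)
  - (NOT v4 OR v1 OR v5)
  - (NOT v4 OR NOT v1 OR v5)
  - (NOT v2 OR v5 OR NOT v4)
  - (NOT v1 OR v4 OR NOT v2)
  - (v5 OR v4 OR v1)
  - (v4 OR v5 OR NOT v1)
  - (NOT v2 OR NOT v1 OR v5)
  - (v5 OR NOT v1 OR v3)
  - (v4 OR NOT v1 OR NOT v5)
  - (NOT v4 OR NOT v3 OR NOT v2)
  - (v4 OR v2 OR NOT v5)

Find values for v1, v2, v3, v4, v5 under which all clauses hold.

v1 = True  v2 = False  v3 = True  v4 = True  v5 = True

Check each clause:
  1. (NOT v2 OR NOT v1 OR v3) — v3 is true.
  2. (v1 OR NOT v2 OR v5) — v1 is true.
  3. (v3 OR NOT v4 OR NOT v5) — v3 is true.
  4. (v2 OR v1 OR NOT v3) — v1 is true.
  5. (v4 OR v1 OR NOT v2) — v1 is true.
  6. (v4 OR NOT v2 OR NOT v3) — v4 is true.
  7. (v2 OR v5 OR v3) — v3 is true.
  8. (v3 OR v5 OR v4) — v3 is true.
  9. (NOT v4 OR v5 OR v1) — v1 is true.
  10. (v5 OR NOT v1 OR NOT v4) — v5 is true.
  11. (NOT v2 OR NOT v4 OR v5) — v5 is true.
  12. (v4 OR NOT v2 OR NOT v1) — v4 is true.
  13. (v1 OR v4 OR v5) — v1 is true.
  14. (v4 OR v5 OR NOT v1) — v4 is true.
  15. (NOT v1 OR NOT v2 OR v5) — v5 is true.
  16. (v5 OR v3 OR NOT v1) — v3 is true.
  17. (v4 OR NOT v5 OR NOT v1) — v4 is true.
  18. (NOT v3 OR NOT v2 OR NOT v4) — NOT v2 is true.
  19. (v2 OR v4 OR NOT v5) — v4 is true.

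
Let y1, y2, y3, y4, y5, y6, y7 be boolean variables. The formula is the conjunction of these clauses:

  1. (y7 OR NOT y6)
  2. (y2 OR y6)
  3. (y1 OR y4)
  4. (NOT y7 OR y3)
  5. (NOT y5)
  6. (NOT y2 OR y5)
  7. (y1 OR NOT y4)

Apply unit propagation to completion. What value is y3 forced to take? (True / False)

True

(NOT y5) is a unit clause: y5 = False.
(y5 OR NOT y2) with y5 = False leaves only NOT y2, so y2 = False.
(y2 OR y6) with y2 = False leaves only y6, so y6 = True.
(y7 OR NOT y6) with y6 = True leaves only y7, so y7 = True.
(NOT y7 OR y3): since y7 = True, the clause reduces to (y3). y3 = True.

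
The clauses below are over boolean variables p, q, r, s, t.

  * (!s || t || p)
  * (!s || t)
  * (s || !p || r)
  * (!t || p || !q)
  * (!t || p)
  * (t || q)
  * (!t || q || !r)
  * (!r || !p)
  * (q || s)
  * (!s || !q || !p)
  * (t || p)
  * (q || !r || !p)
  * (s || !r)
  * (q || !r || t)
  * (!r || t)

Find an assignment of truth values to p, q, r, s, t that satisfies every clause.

p=True, q=False, r=False, s=True, t=True

Check each clause:
  1. (!s || t || p) — p is true.
  2. (!s || t) — t is true.
  3. (!p || r || s) — s is true.
  4. (!q || p || !t) — p is true.
  5. (!t || p) — p is true.
  6. (q || t) — t is true.
  7. (!t || !r || q) — !r is true.
  8. (!p || !r) — !r is true.
  9. (q || s) — s is true.
  10. (!p || !q || !s) — !q is true.
  11. (p || t) — p is true.
  12. (!p || q || !r) — !r is true.
  13. (s || !r) — s is true.
  14. (q || !r || t) — t is true.
  15. (!r || t) — !r is true.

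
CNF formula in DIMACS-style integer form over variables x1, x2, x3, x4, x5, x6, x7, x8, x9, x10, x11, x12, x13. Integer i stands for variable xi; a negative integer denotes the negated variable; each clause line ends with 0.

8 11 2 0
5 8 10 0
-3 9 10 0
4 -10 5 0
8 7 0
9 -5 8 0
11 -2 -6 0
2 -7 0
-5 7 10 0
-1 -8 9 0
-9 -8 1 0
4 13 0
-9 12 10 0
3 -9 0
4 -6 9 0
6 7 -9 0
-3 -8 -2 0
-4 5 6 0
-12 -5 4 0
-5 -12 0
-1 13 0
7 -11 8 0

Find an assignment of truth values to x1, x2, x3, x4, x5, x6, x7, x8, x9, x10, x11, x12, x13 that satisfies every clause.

x13 occurs only positively in the remaining clauses — set x13 = True.
Try x1 = False.
Set x2 = True and propagate.
The remaining clauses are satisfied by x3 = False, x4 = True, x5 = False, x6 = True, x7 = True, x8 = True, x9 = False, x10 = True, x11 = True, x12 = False.
Every clause has at least one true literal under this assignment.

x1=False, x2=True, x3=False, x4=True, x5=False, x6=True, x7=True, x8=True, x9=False, x10=True, x11=True, x12=False, x13=True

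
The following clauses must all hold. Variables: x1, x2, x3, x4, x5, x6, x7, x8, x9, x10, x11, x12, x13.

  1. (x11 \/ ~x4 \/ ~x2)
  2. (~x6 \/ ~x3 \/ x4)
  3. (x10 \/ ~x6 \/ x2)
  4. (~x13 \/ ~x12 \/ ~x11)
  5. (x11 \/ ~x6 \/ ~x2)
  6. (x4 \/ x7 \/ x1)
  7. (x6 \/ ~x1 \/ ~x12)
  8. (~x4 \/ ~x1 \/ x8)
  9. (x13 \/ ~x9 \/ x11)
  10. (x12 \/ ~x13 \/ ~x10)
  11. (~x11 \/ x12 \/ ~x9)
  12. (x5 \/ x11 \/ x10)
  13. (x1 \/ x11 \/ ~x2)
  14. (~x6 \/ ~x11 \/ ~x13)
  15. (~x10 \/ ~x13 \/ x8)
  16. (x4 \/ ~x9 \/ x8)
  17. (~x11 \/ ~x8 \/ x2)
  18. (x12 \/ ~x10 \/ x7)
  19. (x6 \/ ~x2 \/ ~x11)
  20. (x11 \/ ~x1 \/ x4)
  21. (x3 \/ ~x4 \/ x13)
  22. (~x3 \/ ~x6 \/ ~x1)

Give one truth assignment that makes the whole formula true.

x1=F, x2=F, x3=T, x4=T, x5=F, x6=F, x7=T, x8=T, x9=F, x10=T, x11=F, x12=F, x13=F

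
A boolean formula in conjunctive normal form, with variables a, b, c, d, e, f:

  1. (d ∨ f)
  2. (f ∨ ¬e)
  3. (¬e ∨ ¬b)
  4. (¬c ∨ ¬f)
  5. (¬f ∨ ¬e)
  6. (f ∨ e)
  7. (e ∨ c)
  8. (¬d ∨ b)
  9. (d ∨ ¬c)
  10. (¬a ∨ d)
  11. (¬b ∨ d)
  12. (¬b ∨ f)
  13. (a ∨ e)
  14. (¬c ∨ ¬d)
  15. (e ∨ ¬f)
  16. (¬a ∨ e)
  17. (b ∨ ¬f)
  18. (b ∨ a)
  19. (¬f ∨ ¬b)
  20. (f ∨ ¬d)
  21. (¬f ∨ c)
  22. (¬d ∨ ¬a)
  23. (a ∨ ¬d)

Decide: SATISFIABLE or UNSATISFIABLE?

UNSATISFIABLE

f = True:
  propagation gives c=False; an empty clause results — contradiction.
f = False:
  propagation gives d=True; an empty clause results — contradiction.
Every branch closes, so no satisfying assignment exists.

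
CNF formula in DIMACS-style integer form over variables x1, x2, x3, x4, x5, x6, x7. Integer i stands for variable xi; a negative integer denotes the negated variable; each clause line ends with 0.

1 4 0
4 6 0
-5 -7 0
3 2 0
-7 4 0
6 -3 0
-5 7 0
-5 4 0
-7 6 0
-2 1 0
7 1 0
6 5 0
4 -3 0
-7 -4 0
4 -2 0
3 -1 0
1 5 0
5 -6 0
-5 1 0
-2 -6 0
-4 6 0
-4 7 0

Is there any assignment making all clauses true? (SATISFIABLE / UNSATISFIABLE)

x4 = True:
  propagation gives x7=False; an empty clause results — contradiction.
x4 = False:
  propagation gives x1=True, x6=True, x7=False, x5=False; an empty clause results — contradiction.
Every branch closes, so no satisfying assignment exists.

UNSATISFIABLE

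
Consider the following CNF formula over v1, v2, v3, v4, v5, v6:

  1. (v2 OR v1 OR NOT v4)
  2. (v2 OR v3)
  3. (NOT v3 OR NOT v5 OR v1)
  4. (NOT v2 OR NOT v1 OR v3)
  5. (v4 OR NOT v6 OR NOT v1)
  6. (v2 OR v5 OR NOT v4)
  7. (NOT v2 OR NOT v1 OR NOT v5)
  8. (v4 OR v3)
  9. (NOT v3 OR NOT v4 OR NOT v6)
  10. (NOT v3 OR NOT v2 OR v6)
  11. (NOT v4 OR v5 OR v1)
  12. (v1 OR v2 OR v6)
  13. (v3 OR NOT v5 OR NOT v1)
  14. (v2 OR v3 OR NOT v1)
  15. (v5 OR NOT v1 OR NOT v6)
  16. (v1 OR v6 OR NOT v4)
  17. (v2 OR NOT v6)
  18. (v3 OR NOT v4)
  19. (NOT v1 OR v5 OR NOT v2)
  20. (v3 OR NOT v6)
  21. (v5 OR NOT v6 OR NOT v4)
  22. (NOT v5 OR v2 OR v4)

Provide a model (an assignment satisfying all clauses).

Try v1 = True.
Set v2 = False and propagate.
  then v3 is forced to True.
  then v6 is forced to False.
Branch on v4: take v4 = True.
  then v5 is forced to True.
Check each clause:
  1. (v2 OR NOT v4 OR v1) — v1 is true.
  2. (v3 OR v2) — v3 is true.
  3. (NOT v3 OR NOT v5 OR v1) — v1 is true.
  4. (v3 OR NOT v2 OR NOT v1) — v3 is true.
  5. (NOT v6 OR NOT v1 OR v4) — NOT v6 is true.
  6. (v5 OR v2 OR NOT v4) — v5 is true.
  7. (NOT v1 OR NOT v5 OR NOT v2) — NOT v2 is true.
  8. (v3 OR v4) — v3 is true.
  9. (NOT v4 OR NOT v3 OR NOT v6) — NOT v6 is true.
  10. (NOT v3 OR NOT v2 OR v6) — NOT v2 is true.
  11. (v5 OR v1 OR NOT v4) — v1 is true.
  12. (v1 OR v6 OR v2) — v1 is true.
  13. (v3 OR NOT v5 OR NOT v1) — v3 is true.
  14. (v2 OR v3 OR NOT v1) — v3 is true.
  15. (v5 OR NOT v6 OR NOT v1) — NOT v6 is true.
  16. (v1 OR NOT v4 OR v6) — v1 is true.
  17. (v2 OR NOT v6) — NOT v6 is true.
  18. (NOT v4 OR v3) — v3 is true.
  19. (v5 OR NOT v1 OR NOT v2) — v5 is true.
  20. (NOT v6 OR v3) — NOT v6 is true.
  21. (NOT v6 OR NOT v4 OR v5) — NOT v6 is true.
  22. (v2 OR NOT v5 OR v4) — v4 is true.

v1 = True, v2 = False, v3 = True, v4 = True, v5 = True, v6 = False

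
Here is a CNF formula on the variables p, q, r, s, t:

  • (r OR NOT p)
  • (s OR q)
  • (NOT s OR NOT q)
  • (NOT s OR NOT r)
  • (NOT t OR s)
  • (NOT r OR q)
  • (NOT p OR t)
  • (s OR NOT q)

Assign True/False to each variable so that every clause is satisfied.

p occurs only negated in the remaining clauses — set p = False.
Try q = False.
  then s is forced to True.
  then r is forced to False.
t is now unconstrained; take t = False.
Check each clause:
  1. (NOT p OR r) — NOT p is true.
  2. (q OR s) — s is true.
  3. (NOT s OR NOT q) — NOT q is true.
  4. (NOT s OR NOT r) — NOT r is true.
  5. (NOT t OR s) — NOT t is true.
  6. (NOT r OR q) — NOT r is true.
  7. (NOT p OR t) — NOT p is true.
  8. (NOT q OR s) — s is true.

p=False, q=False, r=False, s=True, t=False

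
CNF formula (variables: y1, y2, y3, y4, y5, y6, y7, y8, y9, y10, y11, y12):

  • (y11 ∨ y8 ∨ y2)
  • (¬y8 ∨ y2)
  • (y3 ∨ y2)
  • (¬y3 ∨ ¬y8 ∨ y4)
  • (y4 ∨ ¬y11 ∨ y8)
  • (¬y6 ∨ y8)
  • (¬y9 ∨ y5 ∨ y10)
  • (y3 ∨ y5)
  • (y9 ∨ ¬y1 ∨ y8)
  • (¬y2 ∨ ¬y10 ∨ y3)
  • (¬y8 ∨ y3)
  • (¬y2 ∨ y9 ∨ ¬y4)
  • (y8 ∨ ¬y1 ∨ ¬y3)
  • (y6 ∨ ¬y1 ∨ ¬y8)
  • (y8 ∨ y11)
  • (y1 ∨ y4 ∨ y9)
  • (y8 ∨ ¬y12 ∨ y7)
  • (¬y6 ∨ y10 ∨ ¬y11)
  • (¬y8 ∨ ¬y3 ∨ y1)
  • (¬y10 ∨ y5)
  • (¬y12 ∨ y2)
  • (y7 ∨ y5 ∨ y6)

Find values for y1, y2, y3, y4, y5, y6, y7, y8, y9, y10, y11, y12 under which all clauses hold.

y1 = False, y2 = True, y3 = False, y4 = True, y5 = True, y6 = False, y7 = False, y8 = False, y9 = True, y10 = False, y11 = True, y12 = False

Check each clause:
  1. (y2 ∨ y11 ∨ y8) — y2 is true.
  2. (y2 ∨ ¬y8) — ¬y8 is true.
  3. (y2 ∨ y3) — y2 is true.
  4. (¬y3 ∨ y4 ∨ ¬y8) — ¬y8 is true.
  5. (¬y11 ∨ y8 ∨ y4) — y4 is true.
  6. (¬y6 ∨ y8) — ¬y6 is true.
  7. (y10 ∨ y5 ∨ ¬y9) — y5 is true.
  8. (y3 ∨ y5) — y5 is true.
  9. (¬y1 ∨ y8 ∨ y9) — y9 is true.
  10. (y3 ∨ ¬y10 ∨ ¬y2) — ¬y10 is true.
  11. (y3 ∨ ¬y8) — ¬y8 is true.
  12. (¬y4 ∨ ¬y2 ∨ y9) — y9 is true.
  13. (y8 ∨ ¬y1 ∨ ¬y3) — ¬y3 is true.
  14. (¬y8 ∨ ¬y1 ∨ y6) — ¬y8 is true.
  15. (y8 ∨ y11) — y11 is true.
  16. (y1 ∨ y9 ∨ y4) — y4 is true.
  17. (¬y12 ∨ y8 ∨ y7) — ¬y12 is true.
  18. (¬y6 ∨ ¬y11 ∨ y10) — ¬y6 is true.
  19. (¬y8 ∨ ¬y3 ∨ y1) — ¬y8 is true.
  20. (y5 ∨ ¬y10) — y5 is true.
  21. (¬y12 ∨ y2) — y2 is true.
  22. (y5 ∨ y7 ∨ y6) — y5 is true.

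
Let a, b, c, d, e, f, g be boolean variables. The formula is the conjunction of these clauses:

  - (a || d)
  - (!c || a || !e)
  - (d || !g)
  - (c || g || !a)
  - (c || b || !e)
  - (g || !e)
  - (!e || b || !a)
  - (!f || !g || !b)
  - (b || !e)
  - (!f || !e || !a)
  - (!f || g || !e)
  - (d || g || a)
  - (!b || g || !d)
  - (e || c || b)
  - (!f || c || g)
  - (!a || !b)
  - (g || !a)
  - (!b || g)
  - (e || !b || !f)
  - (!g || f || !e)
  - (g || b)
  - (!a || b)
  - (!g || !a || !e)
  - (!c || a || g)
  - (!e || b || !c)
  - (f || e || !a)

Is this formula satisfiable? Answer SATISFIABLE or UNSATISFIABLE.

SATISFIABLE

Set a = False and propagate.
  then d is forced to True.
For the remaining variables, b = True, c = True, e = False, f = False, g = True works.
So a=0, b=1, c=1, d=1, e=0, f=0, g=1 is a satisfying assignment.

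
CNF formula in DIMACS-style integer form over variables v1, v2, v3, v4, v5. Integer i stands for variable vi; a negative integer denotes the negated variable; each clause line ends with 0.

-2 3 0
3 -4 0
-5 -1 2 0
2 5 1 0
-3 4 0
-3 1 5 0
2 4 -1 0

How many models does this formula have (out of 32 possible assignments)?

The models are:
  v1=F v2=F v3=F v4=F v5=T
  v1=F v2=F v3=T v4=T v5=T
  v1=F v2=T v3=T v4=T v5=T
  v1=T v2=F v3=T v4=T v5=F
  v1=T v2=T v3=T v4=T v5=F
  v1=T v2=T v3=T v4=T v5=T
That's 6 in total.

6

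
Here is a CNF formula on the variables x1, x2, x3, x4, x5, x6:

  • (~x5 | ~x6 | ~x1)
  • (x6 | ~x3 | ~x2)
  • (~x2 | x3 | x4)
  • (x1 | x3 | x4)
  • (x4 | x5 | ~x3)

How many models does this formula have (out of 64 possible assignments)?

Case analysis on x3 and x4:
  x3=T, x4=T: 10 of the 16 assignments to (x1,x2,x5,x6) work.
  x3=T, x4=F: remaining (x1,x2,x5,x6) ∈ {(F,F,T,F); (F,F,T,T); (F,T,T,T); (T,F,T,F)} — 4.
  x3=F, x4=T: x2 free; 7 ways for (x1,x5,x6) × 2^1 = 14.
  x3=F, x4=F: remaining (x1,x2,x5,x6) ∈ {(T,F,F,F); (T,F,F,T); (T,F,T,F)} — 3.
Total: 10 + 4 + 14 + 3 = 31.

31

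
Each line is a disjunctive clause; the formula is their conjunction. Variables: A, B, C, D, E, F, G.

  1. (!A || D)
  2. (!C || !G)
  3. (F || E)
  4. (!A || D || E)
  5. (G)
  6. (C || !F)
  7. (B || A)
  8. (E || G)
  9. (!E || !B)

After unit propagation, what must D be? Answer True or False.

True

(G) is a unit clause: G = True.
In (!G || !C), !G is now false; !C must hold, so C = False.
(C || !F): since C = False, the clause reduces to (!F). F = False.
(E || F) with F = False leaves only E, so E = True.
(!B || !E) with E = True leaves only !B, so B = False.
(B || A): since B = False, the clause reduces to (A). A = True.
(!A || D) with A = True leaves only D, so D = True.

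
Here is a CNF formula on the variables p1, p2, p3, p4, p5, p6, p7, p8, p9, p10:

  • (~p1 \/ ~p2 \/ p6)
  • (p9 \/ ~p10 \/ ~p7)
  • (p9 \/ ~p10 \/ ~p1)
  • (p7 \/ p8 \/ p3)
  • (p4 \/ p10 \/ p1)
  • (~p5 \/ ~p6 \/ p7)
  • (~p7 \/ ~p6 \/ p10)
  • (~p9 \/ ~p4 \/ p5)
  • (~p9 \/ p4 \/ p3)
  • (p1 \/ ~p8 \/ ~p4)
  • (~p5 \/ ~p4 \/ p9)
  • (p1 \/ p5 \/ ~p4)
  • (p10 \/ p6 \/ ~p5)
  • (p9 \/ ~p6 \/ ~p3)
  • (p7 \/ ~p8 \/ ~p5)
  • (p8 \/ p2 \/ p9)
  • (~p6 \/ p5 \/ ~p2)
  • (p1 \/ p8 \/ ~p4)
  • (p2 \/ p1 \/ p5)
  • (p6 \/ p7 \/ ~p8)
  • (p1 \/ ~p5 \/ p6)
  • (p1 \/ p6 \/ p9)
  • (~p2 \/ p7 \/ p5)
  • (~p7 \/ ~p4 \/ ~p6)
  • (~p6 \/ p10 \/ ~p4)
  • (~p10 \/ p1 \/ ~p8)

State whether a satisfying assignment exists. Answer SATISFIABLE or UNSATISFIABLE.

Set p1 = True and propagate.
Try p2 = False.
Set p3 = True and propagate.
The remaining clauses are satisfied by p4 = False, p5 = False, p6 = False, p7 = True, p8 = True, p9 = True, p10 = True.
So p1=T, p2=F, p3=T, p4=F, p5=F, p6=F, p7=T, p8=T, p9=T, p10=T is a satisfying assignment.

SATISFIABLE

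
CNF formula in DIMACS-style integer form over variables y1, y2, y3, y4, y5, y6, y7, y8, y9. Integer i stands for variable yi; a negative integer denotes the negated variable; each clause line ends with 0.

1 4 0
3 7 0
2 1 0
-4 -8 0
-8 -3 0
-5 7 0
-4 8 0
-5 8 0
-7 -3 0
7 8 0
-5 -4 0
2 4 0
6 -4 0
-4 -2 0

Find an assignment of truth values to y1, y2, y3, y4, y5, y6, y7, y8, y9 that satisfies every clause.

y1=T  y2=T  y3=F  y4=F  y5=F  y6=T  y7=T  y8=T  y9=T

Check each clause:
  1. (y4 | y1) — y1 is true.
  2. (y7 | y3) — y7 is true.
  3. (y1 | y2) — y1 is true.
  4. (~y4 | ~y8) — ~y4 is true.
  5. (~y8 | ~y3) — ~y3 is true.
  6. (y7 | ~y5) — ~y5 is true.
  7. (y8 | ~y4) — y8 is true.
  8. (~y5 | y8) — y8 is true.
  9. (~y7 | ~y3) — ~y3 is true.
  10. (y7 | y8) — y8 is true.
  11. (~y4 | ~y5) — ~y5 is true.
  12. (y2 | y4) — y2 is true.
  13. (~y4 | y6) — ~y4 is true.
  14. (~y4 | ~y2) — ~y4 is true.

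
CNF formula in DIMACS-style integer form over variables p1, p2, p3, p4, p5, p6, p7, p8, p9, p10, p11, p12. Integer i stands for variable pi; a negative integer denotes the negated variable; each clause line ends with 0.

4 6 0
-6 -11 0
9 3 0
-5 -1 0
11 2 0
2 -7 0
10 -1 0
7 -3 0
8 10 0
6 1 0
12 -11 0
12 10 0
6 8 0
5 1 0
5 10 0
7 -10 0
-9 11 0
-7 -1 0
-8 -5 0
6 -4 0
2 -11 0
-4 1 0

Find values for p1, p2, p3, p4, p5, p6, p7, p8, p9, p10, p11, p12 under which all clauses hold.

p1=False, p2=True, p3=True, p4=False, p5=True, p6=True, p7=True, p8=False, p9=False, p10=True, p11=False, p12=False

Check each clause:
  1. {p6, p4} — p6 is true.
  2. {¬p11, ¬p6} — ¬p11 is true.
  3. {p9, p3} — p3 is true.
  4. {¬p1, ¬p5} — ¬p1 is true.
  5. {p11, p2} — p2 is true.
  6. {¬p7, p2} — p2 is true.
  7. {p10, ¬p1} — p10 is true.
  8. {¬p3, p7} — p7 is true.
  9. {p10, p8} — p10 is true.
  10. {p1, p6} — p6 is true.
  11. {¬p11, p12} — ¬p11 is true.
  12. {p10, p12} — p10 is true.
  13. {p6, p8} — p6 is true.
  14. {p1, p5} — p5 is true.
  15. {p5, p10} — p10 is true.
  16. {p7, ¬p10} — p7 is true.
  17. {¬p9, p11} — ¬p9 is true.
  18. {¬p7, ¬p1} — ¬p1 is true.
  19. {¬p5, ¬p8} — ¬p8 is true.
  20. {p6, ¬p4} — ¬p4 is true.
  21. {¬p11, p2} — p2 is true.
  22. {p1, ¬p4} — ¬p4 is true.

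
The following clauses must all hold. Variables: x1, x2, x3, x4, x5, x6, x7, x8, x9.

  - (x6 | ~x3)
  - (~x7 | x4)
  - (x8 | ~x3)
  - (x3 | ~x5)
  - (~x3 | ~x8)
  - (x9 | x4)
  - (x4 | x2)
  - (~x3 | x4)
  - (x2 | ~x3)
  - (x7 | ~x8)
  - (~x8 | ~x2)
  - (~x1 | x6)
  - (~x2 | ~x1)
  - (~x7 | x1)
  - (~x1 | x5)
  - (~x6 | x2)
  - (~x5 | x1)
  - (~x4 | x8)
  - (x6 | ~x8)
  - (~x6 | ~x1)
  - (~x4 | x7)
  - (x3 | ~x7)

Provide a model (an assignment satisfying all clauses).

Pure literal: x9 appears only positively; assign x9 = True.
Try x1 = False.
  then x7 is forced to False.
  then x8 is forced to False.
  then x3 is forced to False.
  then x5 is forced to False.
  then x4 is forced to False.
  then x2 is forced to True.
x6 is now unconstrained; take x6 = False.

x1 = 0, x2 = 1, x3 = 0, x4 = 0, x5 = 0, x6 = 0, x7 = 0, x8 = 0, x9 = 1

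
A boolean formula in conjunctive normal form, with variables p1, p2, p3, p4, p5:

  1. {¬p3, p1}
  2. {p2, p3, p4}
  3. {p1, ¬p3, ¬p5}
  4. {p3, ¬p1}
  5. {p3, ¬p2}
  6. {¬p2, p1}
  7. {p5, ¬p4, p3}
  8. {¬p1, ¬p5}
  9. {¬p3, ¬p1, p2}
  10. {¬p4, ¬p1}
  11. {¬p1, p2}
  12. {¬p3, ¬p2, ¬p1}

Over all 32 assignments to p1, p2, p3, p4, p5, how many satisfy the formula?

1

The models are:
  p1=0 p2=0 p3=0 p4=1 p5=1
Count: 1.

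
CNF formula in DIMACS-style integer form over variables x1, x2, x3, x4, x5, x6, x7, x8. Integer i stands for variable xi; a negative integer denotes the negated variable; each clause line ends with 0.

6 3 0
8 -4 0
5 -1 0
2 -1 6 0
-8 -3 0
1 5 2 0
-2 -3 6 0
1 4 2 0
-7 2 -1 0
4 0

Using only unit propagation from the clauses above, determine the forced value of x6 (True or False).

True

(x4) stands alone — x4 = True.
(x8 ∨ ¬x4): since x4 = True, the clause reduces to (x8). x8 = True.
(¬x8 ∨ ¬x3): since x8 = True, the clause reduces to (¬x3). x3 = False.
(x6 ∨ x3): since x3 = False, the clause reduces to (x6). x6 = True.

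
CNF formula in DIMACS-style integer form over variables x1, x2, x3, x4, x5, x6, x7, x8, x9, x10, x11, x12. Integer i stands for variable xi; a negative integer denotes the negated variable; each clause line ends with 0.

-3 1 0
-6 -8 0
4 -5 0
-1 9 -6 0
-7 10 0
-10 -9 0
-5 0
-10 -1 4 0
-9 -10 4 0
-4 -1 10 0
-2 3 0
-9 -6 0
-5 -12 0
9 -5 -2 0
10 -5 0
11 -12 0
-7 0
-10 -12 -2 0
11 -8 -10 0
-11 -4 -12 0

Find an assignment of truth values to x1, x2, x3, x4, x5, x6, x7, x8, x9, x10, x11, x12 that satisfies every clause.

Unit propagation: (~x5) forces x5 = False.
(~x7) is a unit clause, so x7 = False.
Pure literal: x2 appears only negated; assign x2 = False.
x6 occurs only negated in the remaining clauses — set x6 = False.
Set x1 = True and propagate.
Branch on x4: take x4 = False.
  then x10 is forced to False.
For the remaining variables, x3 = False, x8 = False, x9 = True, x11 = True, x12 = True works.
Check each clause:
  1. (x1 | ~x3) — x1 is true.
  2. (~x8 | ~x6) — ~x8 is true.
  3. (x4 | ~x5) — ~x5 is true.
  4. (~x1 | ~x6 | x9) — x9 is true.
  5. (x10 | ~x7) — ~x7 is true.
  6. (~x10 | ~x9) — ~x10 is true.
  7. (~x5) — ~x5 is true.
  8. (~x1 | x4 | ~x10) — ~x10 is true.
  9. (~x9 | ~x10 | x4) — ~x10 is true.
  10. (x10 | ~x1 | ~x4) — ~x4 is true.
  11. (~x2 | x3) — ~x2 is true.
  12. (~x9 | ~x6) — ~x6 is true.
  13. (~x12 | ~x5) — ~x5 is true.
  14. (~x2 | ~x5 | x9) — x9 is true.
  15. (x10 | ~x5) — ~x5 is true.
  16. (x11 | ~x12) — x11 is true.
  17. (~x7) — ~x7 is true.
  18. (~x12 | ~x2 | ~x10) — ~x2 is true.
  19. (~x10 | ~x8 | x11) — ~x8 is true.
  20. (~x12 | ~x11 | ~x4) — ~x4 is true.

x1 = T  x2 = F  x3 = F  x4 = F  x5 = F  x6 = F  x7 = F  x8 = F  x9 = T  x10 = F  x11 = T  x12 = T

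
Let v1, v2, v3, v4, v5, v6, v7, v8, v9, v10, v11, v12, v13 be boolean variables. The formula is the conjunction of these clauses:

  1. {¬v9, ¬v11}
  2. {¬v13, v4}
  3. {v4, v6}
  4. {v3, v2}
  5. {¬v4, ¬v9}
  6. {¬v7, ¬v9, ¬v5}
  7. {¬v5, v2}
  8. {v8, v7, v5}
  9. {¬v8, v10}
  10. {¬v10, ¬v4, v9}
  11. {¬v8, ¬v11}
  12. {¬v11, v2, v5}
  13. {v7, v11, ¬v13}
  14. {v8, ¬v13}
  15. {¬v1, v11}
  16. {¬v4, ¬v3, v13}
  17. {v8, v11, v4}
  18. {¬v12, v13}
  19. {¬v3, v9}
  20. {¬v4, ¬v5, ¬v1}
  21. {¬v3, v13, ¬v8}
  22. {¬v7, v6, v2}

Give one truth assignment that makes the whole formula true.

v1=0  v2=1  v3=0  v4=0  v5=0  v6=1  v7=1  v8=0  v9=0  v10=1  v11=1  v12=0  v13=0

Check each clause:
  1. {¬v11, ¬v9} — ¬v9 is true.
  2. {v4, ¬v13} — ¬v13 is true.
  3. {v6, v4} — v6 is true.
  4. {v2, v3} — v2 is true.
  5. {¬v9, ¬v4} — ¬v4 is true.
  6. {¬v9, ¬v7, ¬v5} — ¬v5 is true.
  7. {v2, ¬v5} — v2 is true.
  8. {v5, v7, v8} — v7 is true.
  9. {¬v8, v10} — ¬v8 is true.
  10. {v9, ¬v4, ¬v10} — ¬v4 is true.
  11. {¬v8, ¬v11} — ¬v8 is true.
  12. {v5, v2, ¬v11} — v2 is true.
  13. {v7, ¬v13, v11} — v11 is true.
  14. {¬v13, v8} — ¬v13 is true.
  15. {¬v1, v11} — v11 is true.
  16. {v13, ¬v3, ¬v4} — ¬v3 is true.
  17. {v11, v8, v4} — v11 is true.
  18. {¬v12, v13} — ¬v12 is true.
  19. {v9, ¬v3} — ¬v3 is true.
  20. {¬v5, ¬v4, ¬v1} — ¬v5 is true.
  21. {¬v8, v13, ¬v3} — ¬v8 is true.
  22. {v2, v6, ¬v7} — v2 is true.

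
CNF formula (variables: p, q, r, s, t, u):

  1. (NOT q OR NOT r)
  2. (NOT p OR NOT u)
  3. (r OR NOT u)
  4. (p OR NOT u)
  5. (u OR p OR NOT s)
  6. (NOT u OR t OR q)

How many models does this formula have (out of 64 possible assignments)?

Split on u, then p.
  u=T, p=T: a clause becomes empty — 0.
  u=T, p=F: a clause becomes empty — 0.
  u=F, p=T: s, t free; 3 ways for (q,r) × 2^2 = 12.
  u=F, p=F: t free; 3 ways for (q,r,s) × 2^1 = 6.
Total: 0 + 0 + 12 + 6 = 18.

18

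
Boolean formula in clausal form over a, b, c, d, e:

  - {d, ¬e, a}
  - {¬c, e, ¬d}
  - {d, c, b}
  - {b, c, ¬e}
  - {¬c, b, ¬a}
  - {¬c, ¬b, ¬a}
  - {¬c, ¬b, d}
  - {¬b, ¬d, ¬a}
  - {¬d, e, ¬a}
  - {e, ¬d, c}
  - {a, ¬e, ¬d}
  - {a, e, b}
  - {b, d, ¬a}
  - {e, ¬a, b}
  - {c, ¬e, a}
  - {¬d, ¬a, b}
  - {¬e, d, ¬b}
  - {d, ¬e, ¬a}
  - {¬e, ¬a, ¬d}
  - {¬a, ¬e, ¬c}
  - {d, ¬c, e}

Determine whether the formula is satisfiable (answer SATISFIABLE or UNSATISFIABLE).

SATISFIABLE

Set a = False and propagate.
Try b = True.
Set c = False and propagate.
  then e is forced to False.
  then d is forced to False.
Every clause has at least one true literal under this assignment.
So a=False, b=True, c=False, d=False, e=False is a satisfying assignment.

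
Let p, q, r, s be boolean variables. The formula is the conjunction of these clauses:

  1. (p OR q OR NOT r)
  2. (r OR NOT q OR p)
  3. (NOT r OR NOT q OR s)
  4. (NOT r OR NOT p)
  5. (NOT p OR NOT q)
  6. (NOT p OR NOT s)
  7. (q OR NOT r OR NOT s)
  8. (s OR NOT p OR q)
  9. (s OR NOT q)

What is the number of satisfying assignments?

3

Satisfying assignments:
  p=0 q=0 r=0 s=0
  p=0 q=0 r=0 s=1
  p=0 q=1 r=1 s=1
That's 3 in total.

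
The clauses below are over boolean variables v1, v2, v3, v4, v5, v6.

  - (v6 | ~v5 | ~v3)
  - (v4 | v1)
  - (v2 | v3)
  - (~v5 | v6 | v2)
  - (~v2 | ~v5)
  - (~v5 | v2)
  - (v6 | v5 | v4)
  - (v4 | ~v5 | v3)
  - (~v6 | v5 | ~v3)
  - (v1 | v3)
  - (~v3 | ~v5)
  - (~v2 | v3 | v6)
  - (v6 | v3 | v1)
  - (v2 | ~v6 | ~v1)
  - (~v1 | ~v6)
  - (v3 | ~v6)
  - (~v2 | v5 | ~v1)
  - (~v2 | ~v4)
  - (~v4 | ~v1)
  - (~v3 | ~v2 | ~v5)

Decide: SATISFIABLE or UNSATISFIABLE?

SATISFIABLE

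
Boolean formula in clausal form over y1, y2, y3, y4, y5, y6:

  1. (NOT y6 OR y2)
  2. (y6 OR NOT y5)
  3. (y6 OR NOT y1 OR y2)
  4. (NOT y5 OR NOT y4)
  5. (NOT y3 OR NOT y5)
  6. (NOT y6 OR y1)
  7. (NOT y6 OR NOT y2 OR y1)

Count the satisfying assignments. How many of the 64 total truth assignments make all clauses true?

Case analysis on y6 and y1:
  y6=1, y1=1: 5 of the 16 assignments to (y2,y3,y4,y5) work.
  y6=1, y1=0: a clause becomes empty — 0.
  y6=0, y1=1: remaining (y2,y3,y4,y5) ∈ {(1,0,0,0); (1,0,1,0); (1,1,0,0); (1,1,1,0)} — 4.
  y6=0, y1=0: forces y5=0; y2, y3, y4 free → 2^3 = 8.
Total: 5 + 0 + 4 + 8 = 17.

17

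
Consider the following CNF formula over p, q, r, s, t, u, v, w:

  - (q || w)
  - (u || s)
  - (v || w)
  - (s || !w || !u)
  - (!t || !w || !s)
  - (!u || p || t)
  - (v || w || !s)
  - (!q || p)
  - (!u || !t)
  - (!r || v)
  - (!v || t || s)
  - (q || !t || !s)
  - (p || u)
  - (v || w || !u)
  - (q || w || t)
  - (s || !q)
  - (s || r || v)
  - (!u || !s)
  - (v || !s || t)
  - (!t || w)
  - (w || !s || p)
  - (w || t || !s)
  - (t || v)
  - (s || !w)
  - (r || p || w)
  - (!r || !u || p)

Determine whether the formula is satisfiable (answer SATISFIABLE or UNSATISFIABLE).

p occurs only positively in the remaining clauses — set p = True.
Try q = False.
  then w is forced to True.
  then s is forced to True.
  then t is forced to False.
  then u is forced to False.
  then v is forced to True.
r is now unconstrained; take r = True.
So p=T  q=F  r=T  s=T  t=F  u=F  v=T  w=T is a satisfying assignment.

SATISFIABLE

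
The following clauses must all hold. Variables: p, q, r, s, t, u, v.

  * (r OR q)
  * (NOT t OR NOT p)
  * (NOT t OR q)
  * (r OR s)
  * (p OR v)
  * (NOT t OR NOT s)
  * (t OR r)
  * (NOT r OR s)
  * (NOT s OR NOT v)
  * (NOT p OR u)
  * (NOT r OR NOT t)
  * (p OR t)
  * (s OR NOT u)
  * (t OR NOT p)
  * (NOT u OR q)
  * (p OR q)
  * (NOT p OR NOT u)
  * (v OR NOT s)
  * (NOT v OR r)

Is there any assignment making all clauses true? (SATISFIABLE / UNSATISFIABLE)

UNSATISFIABLE

p = True:
  propagation gives t=False; an empty clause results — contradiction.
p = False:
  propagation gives v=True, s=False, r=True; an empty clause results — contradiction.
Every branch closes, so no satisfying assignment exists.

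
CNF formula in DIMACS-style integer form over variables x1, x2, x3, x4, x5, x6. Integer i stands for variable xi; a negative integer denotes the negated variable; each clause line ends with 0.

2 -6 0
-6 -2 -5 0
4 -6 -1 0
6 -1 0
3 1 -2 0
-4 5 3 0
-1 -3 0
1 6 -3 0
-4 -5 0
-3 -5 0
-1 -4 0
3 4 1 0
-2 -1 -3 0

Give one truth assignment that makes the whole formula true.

x1=0  x2=1  x3=1  x4=1  x5=0  x6=1

Check each clause:
  1. (~x6 \/ x2) — x2 is true.
  2. (~x2 \/ ~x6 \/ ~x5) — ~x5 is true.
  3. (~x6 \/ ~x1 \/ x4) — x4 is true.
  4. (x6 \/ ~x1) — ~x1 is true.
  5. (x3 \/ ~x2 \/ x1) — x3 is true.
  6. (~x4 \/ x3 \/ x5) — x3 is true.
  7. (~x1 \/ ~x3) — ~x1 is true.
  8. (x6 \/ ~x3 \/ x1) — x6 is true.
  9. (~x4 \/ ~x5) — ~x5 is true.
  10. (~x3 \/ ~x5) — ~x5 is true.
  11. (~x4 \/ ~x1) — ~x1 is true.
  12. (x1 \/ x4 \/ x3) — x3 is true.
  13. (~x3 \/ ~x1 \/ ~x2) — ~x1 is true.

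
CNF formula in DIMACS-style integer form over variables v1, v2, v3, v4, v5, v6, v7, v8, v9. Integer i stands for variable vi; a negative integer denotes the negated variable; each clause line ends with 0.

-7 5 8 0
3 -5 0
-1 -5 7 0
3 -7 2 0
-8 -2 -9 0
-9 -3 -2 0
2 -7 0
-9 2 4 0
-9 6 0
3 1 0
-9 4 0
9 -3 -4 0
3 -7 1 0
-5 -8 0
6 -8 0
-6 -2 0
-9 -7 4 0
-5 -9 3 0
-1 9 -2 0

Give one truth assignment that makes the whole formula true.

v1 = 1, v2 = 0, v3 = 1, v4 = 0, v5 = 0, v6 = 0, v7 = 0, v8 = 0, v9 = 0

Set v1 = True and propagate.
For the remaining variables, v2 = False, v3 = True, v4 = False, v5 = False, v6 = False, v7 = False, v8 = False, v9 = False works.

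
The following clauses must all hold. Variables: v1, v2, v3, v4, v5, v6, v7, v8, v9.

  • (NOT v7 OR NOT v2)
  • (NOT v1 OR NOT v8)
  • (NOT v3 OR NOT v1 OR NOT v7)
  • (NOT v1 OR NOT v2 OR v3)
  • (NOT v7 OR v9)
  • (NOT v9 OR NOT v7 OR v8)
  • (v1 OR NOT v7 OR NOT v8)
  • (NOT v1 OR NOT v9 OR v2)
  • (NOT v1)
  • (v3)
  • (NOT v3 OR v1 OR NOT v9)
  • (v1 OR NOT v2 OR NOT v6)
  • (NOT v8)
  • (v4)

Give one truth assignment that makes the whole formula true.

v1=F, v2=T, v3=T, v4=T, v5=T, v6=F, v7=F, v8=F, v9=F

Check each clause:
  1. (NOT v7 OR NOT v2) — NOT v7 is true.
  2. (NOT v1 OR NOT v8) — NOT v8 is true.
  3. (NOT v1 OR NOT v7 OR NOT v3) — NOT v7 is true.
  4. (v3 OR NOT v2 OR NOT v1) — v3 is true.
  5. (v9 OR NOT v7) — NOT v7 is true.
  6. (v8 OR NOT v9 OR NOT v7) — NOT v7 is true.
  7. (NOT v7 OR v1 OR NOT v8) — NOT v8 is true.
  8. (v2 OR NOT v1 OR NOT v9) — v2 is true.
  9. (NOT v1) — NOT v1 is true.
  10. (v3) — v3 is true.
  11. (NOT v3 OR v1 OR NOT v9) — NOT v9 is true.
  12. (NOT v2 OR NOT v6 OR v1) — NOT v6 is true.
  13. (NOT v8) — NOT v8 is true.
  14. (v4) — v4 is true.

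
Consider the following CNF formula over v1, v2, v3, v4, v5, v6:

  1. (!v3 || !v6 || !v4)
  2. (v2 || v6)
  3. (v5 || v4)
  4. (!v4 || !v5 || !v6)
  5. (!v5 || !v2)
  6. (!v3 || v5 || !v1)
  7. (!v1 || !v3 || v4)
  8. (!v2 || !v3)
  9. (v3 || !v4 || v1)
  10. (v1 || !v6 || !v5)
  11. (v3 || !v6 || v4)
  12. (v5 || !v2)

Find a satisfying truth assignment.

v1=True, v2=False, v3=False, v4=True, v5=False, v6=True

Set v1 = True and propagate.
Set v2 = False and propagate.
  then v6 is forced to True.
Set v3 = False and propagate.
  then v4 is forced to True.
  then v5 is forced to False.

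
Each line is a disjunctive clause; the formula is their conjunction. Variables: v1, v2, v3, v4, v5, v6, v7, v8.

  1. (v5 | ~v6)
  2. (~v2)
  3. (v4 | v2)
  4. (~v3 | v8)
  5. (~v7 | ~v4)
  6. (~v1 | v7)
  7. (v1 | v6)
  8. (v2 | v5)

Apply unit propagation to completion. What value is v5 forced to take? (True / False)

Unit clause (~v2) sets v2 = False.
(v4 | v2): since v2 = False, the clause reduces to (v4). v4 = True.
In (~v4 | ~v7), ~v4 is now false; ~v7 must hold, so v7 = False.
(v7 | ~v1): since v7 = False, the clause reduces to (~v1). v1 = False.
(v1 | v6) with v1 = False leaves only v6, so v6 = True.
(~v6 | v5): since v6 = True, the clause reduces to (v5). v5 = True.

True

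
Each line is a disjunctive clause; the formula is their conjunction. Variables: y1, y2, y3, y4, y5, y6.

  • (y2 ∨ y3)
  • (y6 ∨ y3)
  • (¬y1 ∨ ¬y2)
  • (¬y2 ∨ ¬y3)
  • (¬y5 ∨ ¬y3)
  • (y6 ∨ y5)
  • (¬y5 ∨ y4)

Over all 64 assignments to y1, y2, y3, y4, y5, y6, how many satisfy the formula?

Satisfying assignments:
  y1=F y2=F y3=T y4=F y5=F y6=T
  y1=F y2=F y3=T y4=T y5=F y6=T
  y1=F y2=T y3=F y4=F y5=F y6=T
  y1=F y2=T y3=F y4=T y5=F y6=T
  y1=F y2=T y3=F y4=T y5=T y6=T
  y1=T y2=F y3=T y4=F y5=F y6=T
  y1=T y2=F y3=T y4=T y5=F y6=T
That's 7 in total.

7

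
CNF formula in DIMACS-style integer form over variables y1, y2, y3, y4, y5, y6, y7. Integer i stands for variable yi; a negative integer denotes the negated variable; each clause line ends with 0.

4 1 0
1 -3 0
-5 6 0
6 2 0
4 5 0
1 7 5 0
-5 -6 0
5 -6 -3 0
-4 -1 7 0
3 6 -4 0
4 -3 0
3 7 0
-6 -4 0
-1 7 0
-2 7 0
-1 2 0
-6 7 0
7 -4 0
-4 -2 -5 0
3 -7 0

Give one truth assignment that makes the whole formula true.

y1 = 1, y2 = 1, y3 = 1, y4 = 1, y5 = 0, y6 = 0, y7 = 1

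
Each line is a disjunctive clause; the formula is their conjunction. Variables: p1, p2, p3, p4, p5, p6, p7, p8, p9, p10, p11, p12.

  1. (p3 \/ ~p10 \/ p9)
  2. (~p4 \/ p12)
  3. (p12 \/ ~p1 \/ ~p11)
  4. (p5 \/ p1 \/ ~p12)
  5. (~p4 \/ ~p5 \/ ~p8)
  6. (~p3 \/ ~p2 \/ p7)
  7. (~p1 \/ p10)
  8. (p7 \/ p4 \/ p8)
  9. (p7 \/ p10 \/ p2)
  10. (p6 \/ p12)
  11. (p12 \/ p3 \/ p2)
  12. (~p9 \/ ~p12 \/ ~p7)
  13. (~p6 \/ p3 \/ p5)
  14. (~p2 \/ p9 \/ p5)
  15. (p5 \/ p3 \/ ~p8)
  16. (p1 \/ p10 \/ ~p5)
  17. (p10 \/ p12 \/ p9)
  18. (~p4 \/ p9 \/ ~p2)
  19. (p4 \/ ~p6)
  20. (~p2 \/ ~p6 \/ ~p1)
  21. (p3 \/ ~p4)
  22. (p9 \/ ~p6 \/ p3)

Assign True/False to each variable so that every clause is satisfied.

p1=1, p2=0, p3=1, p4=1, p5=0, p6=0, p7=0, p8=0, p9=0, p10=1, p11=1, p12=1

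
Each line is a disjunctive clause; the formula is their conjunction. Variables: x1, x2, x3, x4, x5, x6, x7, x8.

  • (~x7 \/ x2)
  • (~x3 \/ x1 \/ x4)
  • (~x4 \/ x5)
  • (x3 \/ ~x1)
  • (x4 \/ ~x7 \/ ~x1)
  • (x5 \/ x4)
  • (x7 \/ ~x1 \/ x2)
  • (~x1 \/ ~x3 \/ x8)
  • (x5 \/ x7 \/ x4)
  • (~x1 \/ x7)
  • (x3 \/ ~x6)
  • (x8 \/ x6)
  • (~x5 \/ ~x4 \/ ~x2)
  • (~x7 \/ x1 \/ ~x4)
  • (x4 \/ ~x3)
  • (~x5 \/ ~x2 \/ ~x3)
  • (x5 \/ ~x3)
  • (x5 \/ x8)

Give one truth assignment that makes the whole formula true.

x1=F, x2=T, x3=F, x4=F, x5=T, x6=F, x7=F, x8=T

Pure literal: x8 appears only positively; assign x8 = True.
Set x1 = False and propagate.
The remaining clauses are satisfied by x2 = True, x3 = False, x4 = False, x5 = True, x6 = False, x7 = False.
Check each clause:
  1. (~x7 \/ x2) — ~x7 is true.
  2. (~x3 \/ x1 \/ x4) — ~x3 is true.
  3. (x5 \/ ~x4) — ~x4 is true.
  4. (~x1 \/ x3) — ~x1 is true.
  5. (x4 \/ ~x7 \/ ~x1) — ~x7 is true.
  6. (x5 \/ x4) — x5 is true.
  7. (~x1 \/ x2 \/ x7) — x2 is true.
  8. (~x1 \/ ~x3 \/ x8) — x8 is true.
  9. (x5 \/ x4 \/ x7) — x5 is true.
  10. (~x1 \/ x7) — ~x1 is true.
  11. (~x6 \/ x3) — ~x6 is true.
  12. (x6 \/ x8) — x8 is true.
  13. (~x5 \/ ~x4 \/ ~x2) — ~x4 is true.
  14. (~x7 \/ ~x4 \/ x1) — ~x7 is true.
  15. (x4 \/ ~x3) — ~x3 is true.
  16. (~x2 \/ ~x3 \/ ~x5) — ~x3 is true.
  17. (~x3 \/ x5) — ~x3 is true.
  18. (x5 \/ x8) — x8 is true.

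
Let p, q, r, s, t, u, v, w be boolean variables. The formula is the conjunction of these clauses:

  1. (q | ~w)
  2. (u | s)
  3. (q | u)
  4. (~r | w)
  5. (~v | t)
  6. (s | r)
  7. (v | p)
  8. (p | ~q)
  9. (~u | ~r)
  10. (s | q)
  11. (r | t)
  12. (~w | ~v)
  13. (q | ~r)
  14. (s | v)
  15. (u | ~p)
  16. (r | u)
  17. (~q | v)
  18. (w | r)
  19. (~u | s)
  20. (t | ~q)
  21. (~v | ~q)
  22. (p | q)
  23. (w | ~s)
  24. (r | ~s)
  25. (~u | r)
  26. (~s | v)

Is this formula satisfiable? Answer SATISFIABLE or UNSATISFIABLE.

UNSATISFIABLE

q = True:
  propagation gives p=True, u=True, r=False; an empty clause results — contradiction.
q = False:
  propagation gives w=False, u=True, r=False; an empty clause results — contradiction.
Every branch closes, so no satisfying assignment exists.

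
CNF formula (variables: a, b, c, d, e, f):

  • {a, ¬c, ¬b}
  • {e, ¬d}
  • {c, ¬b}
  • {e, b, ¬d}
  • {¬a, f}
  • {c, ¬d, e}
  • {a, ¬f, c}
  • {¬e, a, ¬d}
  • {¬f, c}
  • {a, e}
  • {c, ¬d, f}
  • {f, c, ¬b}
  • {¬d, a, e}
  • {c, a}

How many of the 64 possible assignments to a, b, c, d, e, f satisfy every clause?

8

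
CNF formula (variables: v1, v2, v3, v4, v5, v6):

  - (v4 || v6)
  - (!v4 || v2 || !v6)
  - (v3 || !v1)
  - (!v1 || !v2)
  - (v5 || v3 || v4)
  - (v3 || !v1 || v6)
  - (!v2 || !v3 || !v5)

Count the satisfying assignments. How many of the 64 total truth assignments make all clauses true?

Split on v3, then v1.
  v3=1, v1=1: remaining (v2,v4,v5,v6) ∈ {(0,0,0,1); (0,0,1,1); (0,1,0,0); (0,1,1,0)} — 4.
  v3=1, v1=0: 7 of the 16 assignments to (v2,v4,v5,v6) work.
  v3=0, v1=1: a clause becomes empty — 0.
  v3=0, v1=0: 8 of the 16 assignments to (v2,v4,v5,v6) work.
Total: 4 + 7 + 0 + 8 = 19.

19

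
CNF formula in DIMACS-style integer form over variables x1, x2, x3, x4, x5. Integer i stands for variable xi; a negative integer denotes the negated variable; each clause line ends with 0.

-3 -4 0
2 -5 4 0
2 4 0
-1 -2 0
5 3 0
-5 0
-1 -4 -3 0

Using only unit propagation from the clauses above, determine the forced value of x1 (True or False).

False

Unit clause (NOT x5) sets x5 = False.
From (x5 OR x3) and x5 = False: x3 = True.
From (NOT x3 OR NOT x4) and x3 = True: x4 = False.
(x4 OR x2): since x4 = False, the clause reduces to (x2). x2 = True.
(NOT x2 OR NOT x1): since x2 = True, the clause reduces to (NOT x1). x1 = False.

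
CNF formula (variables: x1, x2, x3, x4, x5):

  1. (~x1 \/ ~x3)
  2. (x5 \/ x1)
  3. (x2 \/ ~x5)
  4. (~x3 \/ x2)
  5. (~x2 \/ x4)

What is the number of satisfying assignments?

The models are:
  x1=0 x2=1 x3=0 x4=1 x5=1
  x1=0 x2=1 x3=1 x4=1 x5=1
  x1=1 x2=0 x3=0 x4=0 x5=0
  x1=1 x2=0 x3=0 x4=1 x5=0
  x1=1 x2=1 x3=0 x4=1 x5=0
  x1=1 x2=1 x3=0 x4=1 x5=1
Count: 6.

6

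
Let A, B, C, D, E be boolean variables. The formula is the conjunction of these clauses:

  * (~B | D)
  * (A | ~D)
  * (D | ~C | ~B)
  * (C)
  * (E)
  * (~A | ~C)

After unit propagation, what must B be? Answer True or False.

False

(C) is a unit clause: C = True.
(E) stands alone — E = True.
From (~A | ~C) and C = True: A = False.
(A | ~D) with A = False leaves only ~D, so D = False.
In (D | ~B), D is now false; ~B must hold, so B = False.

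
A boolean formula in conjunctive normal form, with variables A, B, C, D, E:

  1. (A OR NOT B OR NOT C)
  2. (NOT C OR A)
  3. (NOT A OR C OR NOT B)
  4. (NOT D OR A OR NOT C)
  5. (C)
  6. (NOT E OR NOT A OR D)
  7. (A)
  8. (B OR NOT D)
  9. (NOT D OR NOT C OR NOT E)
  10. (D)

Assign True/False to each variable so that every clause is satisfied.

Unit propagation: (C) forces C = True.
Unit propagation: (A) forces A = True.
Unit propagation: (D) forces D = True.
The clause (B) is unit: B must be True.
(NOT E) is a unit clause, so E = False.
Check each clause:
  1. (NOT C OR NOT B OR A) — A is true.
  2. (NOT C OR A) — A is true.
  3. (NOT B OR C OR NOT A) — C is true.
  4. (NOT D OR NOT C OR A) — A is true.
  5. (C) — C is true.
  6. (D OR NOT E OR NOT A) — NOT E is true.
  7. (A) — A is true.
  8. (B OR NOT D) — B is true.
  9. (NOT C OR NOT E OR NOT D) — NOT E is true.
  10. (D) — D is true.

A=True  B=True  C=True  D=True  E=False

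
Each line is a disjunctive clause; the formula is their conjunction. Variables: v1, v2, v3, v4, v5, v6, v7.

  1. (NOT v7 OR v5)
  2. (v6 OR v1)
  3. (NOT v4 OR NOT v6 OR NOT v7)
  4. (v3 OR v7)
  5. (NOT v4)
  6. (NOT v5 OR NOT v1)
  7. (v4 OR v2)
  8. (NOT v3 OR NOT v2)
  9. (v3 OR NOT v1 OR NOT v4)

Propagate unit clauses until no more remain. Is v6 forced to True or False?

True

Unit clause (NOT v4) sets v4 = False.
(v2 OR v4) with v4 = False leaves only v2, so v2 = True.
From (NOT v2 OR NOT v3) and v2 = True: v3 = False.
(v3 OR v7) with v3 = False leaves only v7, so v7 = True.
(NOT v7 OR v5) with v7 = True leaves only v5, so v5 = True.
(NOT v1 OR NOT v5) with v5 = True leaves only NOT v1, so v1 = False.
(v1 OR v6) with v1 = False leaves only v6, so v6 = True.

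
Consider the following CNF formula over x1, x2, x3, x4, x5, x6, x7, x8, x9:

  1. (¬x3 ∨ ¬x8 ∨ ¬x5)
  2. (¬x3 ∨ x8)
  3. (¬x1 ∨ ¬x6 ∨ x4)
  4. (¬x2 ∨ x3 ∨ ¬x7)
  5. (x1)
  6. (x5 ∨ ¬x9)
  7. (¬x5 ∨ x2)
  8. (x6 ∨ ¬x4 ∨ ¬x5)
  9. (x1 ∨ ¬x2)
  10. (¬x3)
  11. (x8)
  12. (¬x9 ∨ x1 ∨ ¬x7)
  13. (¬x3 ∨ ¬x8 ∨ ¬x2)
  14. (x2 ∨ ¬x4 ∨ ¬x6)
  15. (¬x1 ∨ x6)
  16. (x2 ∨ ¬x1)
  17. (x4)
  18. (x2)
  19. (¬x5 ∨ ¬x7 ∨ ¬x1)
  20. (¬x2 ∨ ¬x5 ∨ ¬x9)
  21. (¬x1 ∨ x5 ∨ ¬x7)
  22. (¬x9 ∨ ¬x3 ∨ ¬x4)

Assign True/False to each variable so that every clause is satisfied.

x1=T, x2=T, x3=F, x4=T, x5=T, x6=T, x7=F, x8=T, x9=F

Unit propagation: (x1) forces x1 = True.
The clause (¬x3) is unit: x3 must be False.
The clause (x8) is unit: x8 must be True.
The clause (x6) is unit: x6 must be True.
The clause (x4) is unit: x4 must be True.
The clause (x2) is unit: x2 must be True.
Unit propagation: (¬x7) forces x7 = False.
x9 occurs only negated in the remaining clauses — set x9 = False.
x5 is now unconstrained; take x5 = True.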